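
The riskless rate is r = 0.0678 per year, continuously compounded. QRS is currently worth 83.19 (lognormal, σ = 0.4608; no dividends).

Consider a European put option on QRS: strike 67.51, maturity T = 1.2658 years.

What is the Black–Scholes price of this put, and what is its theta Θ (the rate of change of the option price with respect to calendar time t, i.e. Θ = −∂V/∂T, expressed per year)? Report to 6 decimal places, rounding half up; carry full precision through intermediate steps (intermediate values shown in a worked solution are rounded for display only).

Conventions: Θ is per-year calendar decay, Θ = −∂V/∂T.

σ√T = 0.4608·√1.2658 = 0.518436
d₁ = (ln(S/K) + (r+σ²/2)T) / (σ√T) = (ln(83.19/67.51) + (0.0678+0.4608²/2)·1.2658) / 0.518436 = (0.208851 + 0.220209) / 0.518436 = 0.827606
d₂ = d₁ − σ√T = 0.827606 − 0.518436 = 0.309170
e^{−rT} = 0.917758
N(−d₁) = 0.203947,  N(−d₂) = 0.378596
Put price V = K·e^{−rT}·N(−d₂) − S·N(−d₁) = 23.457006 − 16.966342 = 6.490664
φ(d₁) = (1/√(2π))·e^{−d₁²/2} = 0.283256
Θ = −S·φ(d₁)·σ/(2√T) + r·K·e^{−rT}·N(−d₂) = −4.825587 + 1.590385 = -3.235202

price = 6.490664
Θ = -3.235202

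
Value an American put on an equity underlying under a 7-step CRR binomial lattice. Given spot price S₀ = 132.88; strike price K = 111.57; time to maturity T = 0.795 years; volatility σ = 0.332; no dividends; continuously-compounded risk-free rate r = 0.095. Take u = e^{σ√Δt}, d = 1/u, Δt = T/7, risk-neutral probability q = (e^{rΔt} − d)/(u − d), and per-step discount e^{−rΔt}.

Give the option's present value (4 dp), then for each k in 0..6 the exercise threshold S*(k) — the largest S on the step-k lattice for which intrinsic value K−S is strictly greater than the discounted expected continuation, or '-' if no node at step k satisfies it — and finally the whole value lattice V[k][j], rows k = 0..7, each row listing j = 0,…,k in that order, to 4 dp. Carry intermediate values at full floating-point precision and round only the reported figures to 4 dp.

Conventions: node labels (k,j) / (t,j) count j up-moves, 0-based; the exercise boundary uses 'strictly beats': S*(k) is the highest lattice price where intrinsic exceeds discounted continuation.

params: Δt=0.11357 u=1.11838 d=0.89415 q=0.52043 e^(-rΔt)=0.98927
t_7 payoffs: 50.8514 35.6242 16.5782 0.0000 0.0000 0.0000 0.0000 0.0000
t_6: node(6,0) S=67.9067 payoff=43.6633 vs cont=42.4660 → 43.6633 [stop]  node(6,1) S=84.9366 payoff=26.6334 vs cont=25.4361 → 26.6334 [stop]  node(6,2) S=106.2374 payoff=5.3326 vs cont=7.8650 → 7.8650 [wait]  node(6,3) S=132.8800 payoff=0.0000 vs cont=0.0000 → 0.0000 [wait]  node(6,4) S=166.2042 payoff=0.0000 vs cont=0.0000 → 0.0000 [wait]  node(6,5) S=207.8855 payoff=0.0000 vs cont=0.0000 → 0.0000 [wait]  node(6,6) S=260.0198 payoff=0.0000 vs cont=0.0000 → 0.0000 [wait]  ⇒ S*(6)=84.9366
t_5: node(5,0) S=75.9458 payoff=35.6242 vs cont=34.4269 → 35.6242 [stop]  node(5,1) S=94.9918 payoff=16.5782 vs cont=16.6847 → 16.6847 [wait]  node(5,2) S=118.8142 payoff=0.0000 vs cont=3.7313 → 3.7313 [wait]  node(5,3) S=148.6109 payoff=0.0000 vs cont=0.0000 → 0.0000 [wait]  node(5,4) S=185.8801 payoff=0.0000 vs cont=0.0000 → 0.0000 [wait]  node(5,5) S=232.4959 payoff=0.0000 vs cont=0.0000 → 0.0000 [wait]  ⇒ S*(5)=75.9458
t_4: node(4,0) S=84.9366 payoff=26.6334 vs cont=25.4909 → 26.6334 [stop]  node(4,1) S=106.2374 payoff=5.3326 vs cont=9.8366 → 9.8366 [wait]  node(4,2) S=132.8800 payoff=0.0000 vs cont=1.7702 → 1.7702 [wait]  node(4,3) S=166.2042 payoff=0.0000 vs cont=0.0000 → 0.0000 [wait]  node(4,4) S=207.8855 payoff=0.0000 vs cont=0.0000 → 0.0000 [wait]  ⇒ S*(4)=84.9366
t_3: node(3,0) S=94.9918 payoff=16.5782 vs cont=17.6998 → 17.6998 [wait]  node(3,1) S=118.8142 payoff=0.0000 vs cont=5.5781 → 5.5781 [wait]  node(3,2) S=148.6109 payoff=0.0000 vs cont=0.8398 → 0.8398 [wait]  node(3,3) S=185.8801 payoff=0.0000 vs cont=0.0000 → 0.0000 [wait]  ⇒ S*(3)=-
t_2: node(2,0) S=106.2374 payoff=5.3326 vs cont=11.2690 → 11.2690 [wait]  node(2,1) S=132.8800 payoff=0.0000 vs cont=3.0787 → 3.0787 [wait]  node(2,2) S=166.2042 payoff=0.0000 vs cont=0.3984 → 0.3984 [wait]  ⇒ S*(2)=-
t_1: node(1,0) S=118.8142 payoff=0.0000 vs cont=6.9313 → 6.9313 [wait]  node(1,1) S=148.6109 payoff=0.0000 vs cont=1.6657 → 1.6657 [wait]  ⇒ S*(1)=-
t_0: node(0,0) S=132.8800 payoff=0.0000 vs cont=4.1460 → 4.1460 [wait]  ⇒ S*(0)=-

price = 4.1460
boundary = - - - - 84.9366 75.9458 84.9366
tree:
4.1460
6.9313 1.6657
11.2690 3.0787 0.3984
17.6998 5.5781 0.8398 0.0000
26.6334 9.8366 1.7702 0.0000 0.0000
35.6242 16.6847 3.7313 0.0000 0.0000 0.0000
43.6633 26.6334 7.8650 0.0000 0.0000 0.0000 0.0000
50.8514 35.6242 16.5782 0.0000 0.0000 0.0000 0.0000 0.0000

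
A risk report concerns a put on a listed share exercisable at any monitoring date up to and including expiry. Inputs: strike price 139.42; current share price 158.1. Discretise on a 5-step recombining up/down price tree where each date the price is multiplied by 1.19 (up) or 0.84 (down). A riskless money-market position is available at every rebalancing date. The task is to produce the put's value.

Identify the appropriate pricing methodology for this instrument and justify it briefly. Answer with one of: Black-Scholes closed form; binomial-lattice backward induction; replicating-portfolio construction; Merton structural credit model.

Key observation: an American put (K = 139.42, S₀ = 158.1) on a 5-date tree has no closed form — the optimal stopping decision is embedded and must be resolved recursively from expiry.

framework: binomial-lattice backward induction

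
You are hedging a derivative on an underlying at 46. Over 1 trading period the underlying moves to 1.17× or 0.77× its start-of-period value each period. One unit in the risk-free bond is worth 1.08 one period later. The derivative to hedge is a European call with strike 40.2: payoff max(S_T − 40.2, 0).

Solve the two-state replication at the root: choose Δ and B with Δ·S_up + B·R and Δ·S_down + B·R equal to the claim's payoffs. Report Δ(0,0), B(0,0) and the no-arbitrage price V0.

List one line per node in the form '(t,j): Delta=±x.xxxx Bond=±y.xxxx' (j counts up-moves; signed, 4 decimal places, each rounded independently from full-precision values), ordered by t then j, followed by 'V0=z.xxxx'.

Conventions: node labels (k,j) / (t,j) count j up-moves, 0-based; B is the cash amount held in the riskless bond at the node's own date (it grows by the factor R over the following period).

(0,0): Delta=0.7402 Bond=-24.2764
V0=9.7736

Since d<R<u, set p* = (R−d)/(u−d) = 0.7750; price each node as the discounted p*-expectation of its children.
Terminal payoffs: V(1,0)=0.0000, V(1,1)=13.6200
Node (0,0) S=46.0000: V=(p*·13.6200+(1−p*)·0.0000)/1.08=9.7736; Δ=(13.6200−0.0000)/(53.8200−35.4200)=0.7402; B=V−Δ·S=-24.2764
Check: Δ(0,0)·S0 + B(0,0) = 9.7736 = V0.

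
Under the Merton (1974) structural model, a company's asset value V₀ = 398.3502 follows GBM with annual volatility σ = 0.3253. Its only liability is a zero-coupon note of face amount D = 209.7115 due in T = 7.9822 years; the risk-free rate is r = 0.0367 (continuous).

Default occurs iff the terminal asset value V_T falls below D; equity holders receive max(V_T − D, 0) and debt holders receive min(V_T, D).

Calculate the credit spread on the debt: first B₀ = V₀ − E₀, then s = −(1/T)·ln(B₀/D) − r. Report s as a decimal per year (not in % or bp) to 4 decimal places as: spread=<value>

Work the structural quantities from V₀ = 398.3502 against face 209.7115:
d₁ = [ln(V₀/D) + (r + σ²/2)T] / (σ√T)
   = [ln(398.3502/209.7115) + (0.0367 + 0.5·0.3253²)·7.9822] / (0.3253·√7.9822)
   = [0.641599 + 0.715285] / 0.919063 = 1.476377
d₂ = d₁ − σ√T = 1.476377 − 0.919063 = 0.557314
N(d₁) = 0.930079,  N(d₂) = 0.711344,  e^(−rT) = 0.746062
E₀ = V₀·N(d₁) − D·e^(−rT)·N(d₂)
   = 398.3502·0.930079 − 209.7115·0.746062·0.711344 = 259.201809
B₀ = V₀ − E₀ = 398.3502 − 259.201809 = 139.148391
spread = −(1/T)·ln(B₀/D) − r = −(1/7.9822)·ln(139.148391/209.7115) − 0.0367 = 0.01468832

spread=0.0147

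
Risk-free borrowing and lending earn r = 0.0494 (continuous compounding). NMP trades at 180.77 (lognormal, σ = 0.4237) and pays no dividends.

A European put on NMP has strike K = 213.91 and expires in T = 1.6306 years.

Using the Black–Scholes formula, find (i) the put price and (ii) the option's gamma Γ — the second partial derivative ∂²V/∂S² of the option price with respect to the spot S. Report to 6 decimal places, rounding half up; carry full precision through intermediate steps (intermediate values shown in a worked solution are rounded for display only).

price = 49.124570
Γ = 0.004055

σ√T = 0.4237·√1.6306 = 0.541043
d₁ = (ln(S/K) + (r+σ²/2)T) / (σ√T) = (ln(180.77/213.91) + (0.0494+0.4237²/2)·1.6306) / 0.541043 = (-0.168330 + 0.226916) / 0.541043 = 0.108283
d₂ = d₁ − σ√T = 0.108283 − 0.541043 = -0.432760
e^{−rT} = 0.922607
N(−d₁) = 0.456886,  N(−d₂) = 0.667406
Put price V = K·e^{−rT}·N(−d₂) − S·N(−d₁) = 131.715781 − 82.591211 = 49.124570
φ(d₁) = (1/√(2π))·e^{−d₁²/2} = 0.396610
Γ = φ(d₁) / (S·σ·√T) = 0.004055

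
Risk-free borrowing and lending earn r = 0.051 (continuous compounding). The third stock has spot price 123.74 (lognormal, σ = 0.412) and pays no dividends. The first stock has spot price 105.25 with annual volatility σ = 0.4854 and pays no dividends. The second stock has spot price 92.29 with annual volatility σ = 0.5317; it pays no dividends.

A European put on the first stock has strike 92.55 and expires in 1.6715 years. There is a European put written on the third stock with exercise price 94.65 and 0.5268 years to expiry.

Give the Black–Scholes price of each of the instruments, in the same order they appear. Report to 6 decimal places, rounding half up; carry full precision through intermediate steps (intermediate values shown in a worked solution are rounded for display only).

[the first stock put K=92.55]
σ√T = 0.4854·√1.6715 = 0.627557
d₁ = (ln(S/K) + (r+σ²/2)T) / (σ√T) = (ln(105.25/92.55) + (0.051+0.4854²/2)·1.6715) / 0.627557 = (0.128589 + 0.282160) / 0.627557 = 0.654522
d₂ = d₁ − σ√T = 0.654522 − 0.627557 = 0.026965
e^{−rT} = 0.918286
N(−d₁) = 0.256388,  N(−d₂) = 0.489244
price = K·e^{−rT}·N(−d₂) − S·N(−d₁) = 41.579532 − 26.984815 = 14.594717
[the third stock put K=94.65]
σ√T = 0.412·√0.5268 = 0.299034
d₁ = (ln(S/K) + (r+σ²/2)T) / (σ√T) = (ln(123.74/94.65) + (0.051+0.412²/2)·0.5268) / 0.299034 = (0.267997 + 0.071577) / 0.299034 = 1.135571
d₂ = d₁ − σ√T = 1.135571 − 0.299034 = 0.836538
e^{−rT} = 0.973491
N(−d₁) = 0.128068,  N(−d₂) = 0.201426
price = K·e^{−rT}·N(−d₂) − S·N(−d₁) = 18.559598 − 15.847134 = 2.712464

price(the first stock put K=92.55) = 14.594717
price(the third stock put K=94.65) = 2.712464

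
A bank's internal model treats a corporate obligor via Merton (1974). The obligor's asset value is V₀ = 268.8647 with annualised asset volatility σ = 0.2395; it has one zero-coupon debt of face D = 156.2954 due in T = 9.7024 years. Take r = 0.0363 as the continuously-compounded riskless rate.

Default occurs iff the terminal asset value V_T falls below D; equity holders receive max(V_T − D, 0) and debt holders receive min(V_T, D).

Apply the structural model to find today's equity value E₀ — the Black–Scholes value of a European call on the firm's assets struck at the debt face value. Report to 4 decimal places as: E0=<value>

E0=165.8431

Work the structural quantities from V₀ = 268.8647 against face 156.2954:
d₁ = [ln(V₀/D) + (r + σ²/2)T] / (σ√T)
   = [ln(268.8647/156.2954) + (0.0363 + 0.5·0.2395²)·9.7024] / (0.2395·√9.7024)
   = [0.542460 + 0.630463] / 0.746011 = 1.572261
d₂ = d₁ − σ√T = 1.572261 − 0.746011 = 0.826250
N(d₁) = 0.942055,  N(d₂) = 0.795669,  e^(−rT) = 0.703142
E₀ = V₀·N(d₁) − D·e^(−rT)·N(d₂)
   = 268.8647·0.942055 − 156.2954·0.703142·0.795669 = 165.843081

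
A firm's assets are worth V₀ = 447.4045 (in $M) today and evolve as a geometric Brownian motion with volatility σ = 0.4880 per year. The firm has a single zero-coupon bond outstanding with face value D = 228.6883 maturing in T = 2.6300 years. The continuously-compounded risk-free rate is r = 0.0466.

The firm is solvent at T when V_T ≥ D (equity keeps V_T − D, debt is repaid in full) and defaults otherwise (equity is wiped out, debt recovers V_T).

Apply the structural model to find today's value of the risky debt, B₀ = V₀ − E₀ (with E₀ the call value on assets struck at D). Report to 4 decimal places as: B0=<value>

With assets at 447.4045 and a single debt payment of 228.6883 at 2.6300 years:
d₁ = [ln(V₀/D) + (r + σ²/2)T] / (σ√T)
   = [ln(447.4045/228.6883) + (0.0466 + 0.5·0.4880²)·2.6300] / (0.4880·√2.6300)
   = [0.671103 + 0.435717] / 0.791403 = 1.398555
d₂ = d₁ − σ√T = 1.398555 − 0.791403 = 0.607152
N(d₁) = 0.919027,  N(d₂) = 0.728125,  e^(−rT) = 0.884655
E₀ = V₀·N(d₁) − D·e^(−rT)·N(d₂)
   = 447.4045·0.919027 − 228.6883·0.884655·0.728125 = 263.869634
B₀ = V₀ − E₀ = 447.4045 − 263.869634 = 183.534866

B0=183.5349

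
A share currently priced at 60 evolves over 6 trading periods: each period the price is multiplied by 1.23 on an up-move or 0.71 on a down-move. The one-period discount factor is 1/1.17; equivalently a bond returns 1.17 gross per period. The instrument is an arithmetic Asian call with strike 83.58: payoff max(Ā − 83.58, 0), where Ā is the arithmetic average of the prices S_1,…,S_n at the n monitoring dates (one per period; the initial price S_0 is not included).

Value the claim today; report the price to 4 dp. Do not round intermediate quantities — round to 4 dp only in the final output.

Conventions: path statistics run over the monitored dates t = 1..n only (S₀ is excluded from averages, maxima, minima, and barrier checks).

Risk-neutral up-probability p* = (R−d)/(u−d) = (1.17−0.71)/(1.23−0.71) = 0.8846; the claim prices as the p*-weighted sum of path payoffs discounted by R^6.
Enumerate all 2^6 = 64 price paths (U = up ×1.23, D = down ×0.71); each path with k up-moves has probability p*^k·(1−p*)^(6−k).
DDDDDD: Ā=21.3465, payoff=0.0000, prob=0.000002
UDDDDD: Ā=36.9806, payoff=0.0000, prob=0.000018
DUDDDD: Ā=31.7806, payoff=0.0000, prob=0.000018
UUDDDD: Ā=55.0565, payoff=0.0000, prob=0.000139
DDUDDD: Ā=28.0886, payoff=0.0000, prob=0.000018
UDUDDD: Ā=48.6605, payoff=0.0000, prob=0.000139
DUUDDD: Ā=43.4605, payoff=0.0000, prob=0.000139
UUUDDD: Ā=75.2907, payoff=0.0000, prob=0.001063
DDDUDD: Ā=25.4673, payoff=0.0000, prob=0.000018
UDDUDD: Ā=44.1193, payoff=0.0000, prob=0.000139
DUDUDD: Ā=38.9193, payoff=0.0000, prob=0.000139
UUDUDD: Ā=67.4236, payoff=0.0000, prob=0.001063
DDUUDD: Ā=35.2273, payoff=0.0000, prob=0.000139
UDUUDD: Ā=61.0276, payoff=0.0000, prob=0.001063
DUUUDD: Ā=55.8276, payoff=0.0000, prob=0.001063
UUUUDD: Ā=96.7155, payoff=13.1355, prob=0.008153
DDDDUD: Ā=23.6061, payoff=0.0000, prob=0.000018
UDDDUD: Ā=40.8951, payoff=0.0000, prob=0.000139
DUDDUD: Ā=35.6951, payoff=0.0000, prob=0.000139
UUDDUD: Ā=61.8380, payoff=0.0000, prob=0.001063
DDUDUD: Ā=32.0031, payoff=0.0000, prob=0.000139
UDUDUD: Ā=55.4420, payoff=0.0000, prob=0.001063
DUUDUD: Ā=50.2420, payoff=0.0000, prob=0.001063
UUUDUD: Ā=87.0390, payoff=3.4590, prob=0.008153
DDDUUD: Ā=29.3818, payoff=0.0000, prob=0.000139
UDDUUD: Ā=50.9008, payoff=0.0000, prob=0.001063
DUDUUD: Ā=45.7008, payoff=0.0000, prob=0.001063
UUDUUD: Ā=79.1719, payoff=0.0000, prob=0.008153
DDUUUD: Ā=42.0088, payoff=0.0000, prob=0.001063
UDUUUD: Ā=72.7759, payoff=0.0000, prob=0.008153
DUUUUD: Ā=67.5759, payoff=0.0000, prob=0.008153
UUUUUD: Ā=117.0681, payoff=33.4881, prob=0.062506
DDDDDU: Ā=22.2847, payoff=0.0000, prob=0.000018
UDDDDU: Ā=38.6059, payoff=0.0000, prob=0.000139
DUDDDU: Ā=33.4059, payoff=0.0000, prob=0.000139
UUDDDU: Ā=57.8722, payoff=0.0000, prob=0.001063
DDUDDU: Ā=29.7139, payoff=0.0000, prob=0.000139
UDUDDU: Ā=51.4762, payoff=0.0000, prob=0.001063
DUUDDU: Ā=46.2762, payoff=0.0000, prob=0.001063
UUUDDU: Ā=80.1686, payoff=0.0000, prob=0.008153
DDDUDU: Ā=27.0926, payoff=0.0000, prob=0.000139
UDDUDU: Ā=46.9350, payoff=0.0000, prob=0.001063
DUDUDU: Ā=41.7350, payoff=0.0000, prob=0.001063
UUDUDU: Ā=72.3016, payoff=0.0000, prob=0.008153
DDUUDU: Ā=38.0430, payoff=0.0000, prob=0.001063
UDUUDU: Ā=65.9056, payoff=0.0000, prob=0.008153
DUUUDU: Ā=60.7056, payoff=0.0000, prob=0.008153
UUUUDU: Ā=105.1660, payoff=21.5860, prob=0.062506
DDDDUU: Ā=25.2314, payoff=0.0000, prob=0.000139
UDDDUU: Ā=43.7108, payoff=0.0000, prob=0.001063
DUDDUU: Ā=38.5108, payoff=0.0000, prob=0.001063
UUDDUU: Ā=66.7159, payoff=0.0000, prob=0.008153
DDUDUU: Ā=34.8188, payoff=0.0000, prob=0.001063
UDUDUU: Ā=60.3199, payoff=0.0000, prob=0.008153
DUUDUU: Ā=55.1199, payoff=0.0000, prob=0.008153
UUUDUU: Ā=95.4894, payoff=11.9094, prob=0.062506
DDDUUU: Ā=32.1975, payoff=0.0000, prob=0.001063
UDDUUU: Ā=55.7788, payoff=0.0000, prob=0.008153
DUDUUU: Ā=50.5788, payoff=0.0000, prob=0.008153
UUDUUU: Ā=87.6224, payoff=4.0424, prob=0.062506
DDUUUU: Ā=46.8868, payoff=0.0000, prob=0.008153
UDUUUU: Ā=81.2264, payoff=0.0000, prob=0.062506
DUUUUU: Ā=76.0264, payoff=0.0000, prob=0.062506
UUUUUU: Ā=131.7077, payoff=48.1277, prob=0.479211
Price = Σ prob·payoff / R^6 = 27.638128 / 2.565164 = 10.7744

price = 10.7744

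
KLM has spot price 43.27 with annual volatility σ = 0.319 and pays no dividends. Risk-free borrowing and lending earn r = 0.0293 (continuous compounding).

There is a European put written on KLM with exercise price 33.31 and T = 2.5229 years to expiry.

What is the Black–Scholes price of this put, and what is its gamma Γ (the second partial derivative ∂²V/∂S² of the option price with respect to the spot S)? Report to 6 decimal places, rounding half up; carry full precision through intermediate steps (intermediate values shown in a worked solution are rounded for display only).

σ√T = 0.319·√2.5229 = 0.506688
d₁ = (ln(S/K) + (r+σ²/2)T) / (σ√T) = (ln(43.27/33.31) + (0.0293+0.319²/2)·2.5229) / 0.506688 = (0.261602 + 0.202287) / 0.506688 = 0.915532
d₂ = d₁ − σ√T = 0.915532 − 0.506688 = 0.408844
e^{−rT} = 0.928745
N(−d₁) = 0.179956,  N(−d₂) = 0.341327
Put price V = K·e^{−rT}·N(−d₂) − S·N(−d₁) = 10.559463 − 7.786702 = 2.772761
φ(d₁) = (1/√(2π))·e^{−d₁²/2} = 0.262360
Γ = φ(d₁) / (S·σ·√T) = 0.011967

price = 2.772761
Γ = 0.011967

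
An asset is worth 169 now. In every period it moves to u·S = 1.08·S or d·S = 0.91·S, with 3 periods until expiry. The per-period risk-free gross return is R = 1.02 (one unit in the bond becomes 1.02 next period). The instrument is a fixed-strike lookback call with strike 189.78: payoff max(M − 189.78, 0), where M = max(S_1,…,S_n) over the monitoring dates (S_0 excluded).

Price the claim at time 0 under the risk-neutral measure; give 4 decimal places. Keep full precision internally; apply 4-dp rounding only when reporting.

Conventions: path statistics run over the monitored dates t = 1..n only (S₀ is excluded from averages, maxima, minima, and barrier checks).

With p* = (R−d)/(u−d) = 0.6471, sum probability × payoff across the paths and divide by R^3.
Enumerate all 2^3 = 8 price paths (U = up ×1.08, D = down ×0.91); each path with k up-moves has probability p*^k·(1−p*)^(3−k).
DDD: M=153.7900, payoff=0.0000, prob=0.043965
UDD: M=182.5200, payoff=0.0000, prob=0.080602
DUD: M=166.0932, payoff=0.0000, prob=0.080602
UUD: M=197.1216, payoff=7.3416, prob=0.147771
DDU: M=153.7900, payoff=0.0000, prob=0.080602
UDU: M=182.5200, payoff=0.0000, prob=0.147771
DUU: M=179.3807, payoff=0.0000, prob=0.147771
UUU: M=212.8913, payoff=23.1113, prob=0.270914
Price = Σ prob·payoff / R^3 = 7.346057 / 1.061208 = 6.9224

price = 6.9224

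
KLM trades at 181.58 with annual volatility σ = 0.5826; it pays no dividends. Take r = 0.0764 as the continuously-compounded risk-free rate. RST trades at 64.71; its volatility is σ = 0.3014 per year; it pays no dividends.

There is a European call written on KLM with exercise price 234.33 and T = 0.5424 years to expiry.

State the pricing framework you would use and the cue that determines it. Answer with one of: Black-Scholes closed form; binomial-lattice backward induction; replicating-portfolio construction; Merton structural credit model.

Key observation: the strike-234.33 call on KLM is European-exercise on a continuously-modelled lognormal underlying, so its value is a single closed-form evaluation.

framework: Black-Scholes closed form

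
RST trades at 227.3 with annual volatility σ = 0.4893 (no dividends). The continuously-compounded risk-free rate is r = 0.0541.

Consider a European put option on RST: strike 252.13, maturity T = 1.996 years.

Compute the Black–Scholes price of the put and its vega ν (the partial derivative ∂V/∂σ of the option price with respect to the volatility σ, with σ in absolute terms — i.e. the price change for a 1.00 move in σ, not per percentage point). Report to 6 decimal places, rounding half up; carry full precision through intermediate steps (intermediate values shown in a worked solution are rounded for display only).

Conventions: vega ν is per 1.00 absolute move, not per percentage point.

σ√T = 0.4893·√1.996 = 0.691282
d₁ = (ln(S/K) + (r+σ²/2)T) / (σ√T) = (ln(227.3/252.13) + (0.0541+0.4893²/2)·1.996) / 0.691282 = (-0.103674 + 0.346919) / 0.691282 = 0.351875
d₂ = d₁ − σ√T = 0.351875 − 0.691282 = -0.339407
e^{−rT} = 0.897642
N(−d₁) = 0.362466,  N(−d₂) = 0.632848
Put price V = K·e^{−rT}·N(−d₂) − S·N(−d₁) = 143.227884 − 82.388501 = 60.839384
φ(d₁) = (1/√(2π))·e^{−d₁²/2} = 0.374993
ν = S·φ(d₁)·√T = 120.421331

price = 60.839384
ν = 120.421331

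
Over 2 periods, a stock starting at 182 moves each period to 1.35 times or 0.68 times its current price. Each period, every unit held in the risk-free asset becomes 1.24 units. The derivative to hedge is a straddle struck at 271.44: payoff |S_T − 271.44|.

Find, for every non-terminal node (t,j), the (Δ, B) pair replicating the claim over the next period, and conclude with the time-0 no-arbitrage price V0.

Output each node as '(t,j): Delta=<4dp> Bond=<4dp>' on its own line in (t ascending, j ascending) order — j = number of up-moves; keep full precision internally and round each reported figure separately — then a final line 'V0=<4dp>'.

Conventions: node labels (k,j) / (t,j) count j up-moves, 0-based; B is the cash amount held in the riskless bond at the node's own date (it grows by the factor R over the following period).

(0,0): Delta=-0.3339 Bond=110.0493
(1,0): Delta=-1.0000 Bond=218.9032
(1,1): Delta=-0.2679 Bond=120.2672
V0=49.2876

No-arbitrage ⇒ martingale measure with p* = (R−d)/(u−d) = 0.8358.
Expiry values: V(2,0)=187.2832, V(2,1)=104.3640, V(2,2)=60.2550
Node (1,0) S=123.7600: V=(p*·104.3640+(1−p*)·187.2832)/1.24=95.1432; Δ=(104.3640−187.2832)/(167.0760−84.1568)=-1.0000; B=V−Δ·S=218.9032
Node (1,1) S=245.7000: V=(p*·60.2550+(1−p*)·104.3640)/1.24=54.4329; Δ=(60.2550−104.3640)/(331.6950−167.0760)=-0.2679; B=V−Δ·S=120.2672
Node (0,0) S=182.0000: V=(p*·54.4329+(1−p*)·95.1432)/1.24=49.2876; Δ=(54.4329−95.1432)/(245.7000−123.7600)=-0.3339; B=V−Δ·S=110.0493
Sanity check at the root: Δ(0,0)·S0 + B(0,0) reproduces V0 = 49.2876.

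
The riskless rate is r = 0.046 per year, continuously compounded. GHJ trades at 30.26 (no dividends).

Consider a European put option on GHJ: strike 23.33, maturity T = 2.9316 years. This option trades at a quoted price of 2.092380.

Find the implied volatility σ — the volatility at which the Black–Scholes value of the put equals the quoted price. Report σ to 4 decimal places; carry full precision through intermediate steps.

At σ = 0.3400 the Black–Scholes value reproduces the quote:
σ√T = 0.34·√2.9316 = 0.582145
d₁ = (ln(S/K) + (r+σ²/2)T) / (σ√T) = (ln(30.26/23.33) + (0.046+0.34²/2)·2.9316) / 0.582145 = (0.260087 + 0.304300) / 0.582145 = 0.969495
d₂ = d₁ − σ√T = 0.969495 − 0.582145 = 0.387350
e^{−rT} = 0.873844
N(−d₁) = 0.166149,  N(−d₂) = 0.349249
V = K·e^{−rT}·N(−d₂) − S·N(−d₁) = 7.120055 − 5.027674 = 2.092380 (the quoted price), and the Black–Scholes price is strictly increasing in σ, so σ is unique

sigma = 0.3400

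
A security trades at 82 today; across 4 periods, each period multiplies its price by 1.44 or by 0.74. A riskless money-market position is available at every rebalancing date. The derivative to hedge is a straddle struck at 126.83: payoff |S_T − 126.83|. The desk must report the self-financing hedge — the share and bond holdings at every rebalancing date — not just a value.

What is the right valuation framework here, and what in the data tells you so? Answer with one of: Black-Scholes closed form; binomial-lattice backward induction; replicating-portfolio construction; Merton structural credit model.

Key observation: what is demanded is not a single number but the (Δ, B) position at each node of the 1.44/0.74 tree starting at 82; constructing those positions is the replicating-portfolio method.

framework: replicating-portfolio construction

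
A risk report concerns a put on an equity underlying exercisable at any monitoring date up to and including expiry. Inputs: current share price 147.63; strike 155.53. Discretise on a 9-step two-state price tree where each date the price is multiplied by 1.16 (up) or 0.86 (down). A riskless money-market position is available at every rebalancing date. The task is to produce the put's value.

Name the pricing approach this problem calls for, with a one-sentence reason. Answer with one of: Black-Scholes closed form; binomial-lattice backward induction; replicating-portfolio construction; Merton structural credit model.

Key observation: the defining feature is the embedded early-exercise option across 9 discrete dates on the spot-147.63 tree; pricing the strike-155.53 put means working backward with an exercise test at every node.

framework: binomial-lattice backward induction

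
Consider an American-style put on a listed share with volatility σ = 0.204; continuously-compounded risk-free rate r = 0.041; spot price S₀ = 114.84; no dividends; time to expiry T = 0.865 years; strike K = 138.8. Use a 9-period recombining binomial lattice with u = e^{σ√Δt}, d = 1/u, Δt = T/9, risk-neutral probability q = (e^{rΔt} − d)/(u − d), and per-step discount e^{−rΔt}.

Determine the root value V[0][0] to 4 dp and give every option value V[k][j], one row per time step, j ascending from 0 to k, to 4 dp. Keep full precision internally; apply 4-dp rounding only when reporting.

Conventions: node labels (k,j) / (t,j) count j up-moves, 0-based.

params: Δt=0.09611 u=1.06529 d=0.93871 q=0.51539 e^(-rΔt)=0.99607
t_9 payoffs: 73.8026 65.0387 55.0931 43.8065 30.9980 16.4625 0.0000 0.0000 0.0000 0.0000
k=8: node(8,0) S=69.2408 payoff=69.5592 vs cont=69.0133 → 69.5592 [stop]  node(8,1) S=78.5769 payoff=60.2231 vs cont=59.6772 → 60.2231 [stop]  node(8,2) S=89.1718 payoff=49.6282 vs cont=49.0823 → 49.6282 [stop]  node(8,3) S=101.1953 payoff=37.6047 vs cont=37.0588 → 37.6047 [stop]  node(8,4) S=114.8400 payoff=23.9600 vs cont=23.4141 → 23.9600 [stop]  node(8,5) S=130.3245 payoff=8.4755 vs cont=7.9465 → 8.4755 [stop]  node(8,6) S=147.8968 payoff=0.0000 vs cont=0.0000 → 0.0000 [wait]  node(8,7) S=167.8384 payoff=0.0000 vs cont=0.0000 → 0.0000 [wait]  node(8,8) S=190.4689 payoff=0.0000 vs cont=0.0000 → 0.0000 [wait]
k=7: node(7,0) S=73.7613 payoff=65.0387 vs cont=64.4928 → 65.0387 [stop]  node(7,1) S=83.7069 payoff=55.0931 vs cont=54.5472 → 55.0931 [stop]  node(7,2) S=94.9935 payoff=43.8065 vs cont=43.2606 → 43.8065 [stop]  node(7,3) S=107.8020 payoff=30.9980 vs cont=30.4521 → 30.9980 [stop]  node(7,4) S=122.3375 payoff=16.4625 vs cont=15.9166 → 16.4625 [stop]  node(7,5) S=138.8329 payoff=0.0000 vs cont=4.0912 → 4.0912 [wait]  node(7,6) S=157.5524 payoff=0.0000 vs cont=0.0000 → 0.0000 [wait]  node(7,7) S=178.7960 payoff=0.0000 vs cont=0.0000 → 0.0000 [wait]
k=6: node(6,0) S=78.5769 payoff=60.2231 vs cont=59.6772 → 60.2231 [stop]  node(6,1) S=89.1718 payoff=49.6282 vs cont=49.0823 → 49.6282 [stop]  node(6,2) S=101.1953 payoff=37.6047 vs cont=37.0588 → 37.6047 [stop]  node(6,3) S=114.8400 payoff=23.9600 vs cont=23.4141 → 23.9600 [stop]  node(6,4) S=130.3245 payoff=8.4755 vs cont=10.0468 → 10.0468 [wait]  node(6,5) S=147.8968 payoff=0.0000 vs cont=1.9748 → 1.9748 [wait]  node(6,6) S=167.8384 payoff=0.0000 vs cont=0.0000 → 0.0000 [wait]
k=5: node(5,0) S=83.7069 payoff=55.0931 vs cont=54.5472 → 55.0931 [stop]  node(5,1) S=94.9935 payoff=43.8065 vs cont=43.2606 → 43.8065 [stop]  node(5,2) S=107.8020 payoff=30.9980 vs cont=30.4521 → 30.9980 [stop]  node(5,3) S=122.3375 payoff=16.4625 vs cont=16.7233 → 16.7233 [wait]  node(5,4) S=138.8329 payoff=0.0000 vs cont=5.8635 → 5.8635 [wait]  node(5,5) S=157.5524 payoff=0.0000 vs cont=0.9533 → 0.9533 [wait]
k=4: node(4,0) S=89.1718 payoff=49.6282 vs cont=49.0823 → 49.6282 [stop]  node(4,1) S=101.1953 payoff=37.6047 vs cont=37.0588 → 37.6047 [stop]  node(4,2) S=114.8400 payoff=23.9600 vs cont=23.5480 → 23.9600 [stop]  node(4,3) S=130.3245 payoff=8.4755 vs cont=11.0825 → 11.0825 [wait]  node(4,4) S=147.8968 payoff=0.0000 vs cont=3.3197 → 3.3197 [wait]
k=3: node(3,0) S=94.9935 payoff=43.8065 vs cont=43.2606 → 43.8065 [stop]  node(3,1) S=107.8020 payoff=30.9980 vs cont=30.4521 → 30.9980 [stop]  node(3,2) S=122.3375 payoff=16.4625 vs cont=17.2549 → 17.2549 [wait]  node(3,3) S=138.8329 payoff=0.0000 vs cont=7.0538 → 7.0538 [wait]
k=2: node(2,0) S=101.1953 payoff=37.6047 vs cont=37.0588 → 37.6047 [stop]  node(2,1) S=114.8400 payoff=23.9600 vs cont=23.8209 → 23.9600 [stop]  node(2,2) S=130.3245 payoff=8.4755 vs cont=11.9502 → 11.9502 [wait]
k=1: node(1,0) S=107.8020 payoff=30.9980 vs cont=30.4521 → 30.9980 [stop]  node(1,1) S=122.3375 payoff=16.4625 vs cont=17.7004 → 17.7004 [wait]
k=0: node(0,0) S=114.8400 payoff=23.9600 vs cont=24.0496 → 24.0496 [wait]

price = 24.0496
tree:
24.0496
30.9980 17.7004
37.6047 23.9600 11.9502
43.8065 30.9980 17.2549 7.0538
49.6282 37.6047 23.9600 11.0825 3.3197
55.0931 43.8065 30.9980 16.7233 5.8635 0.9533
60.2231 49.6282 37.6047 23.9600 10.0468 1.9748 0.0000
65.0387 55.0931 43.8065 30.9980 16.4625 4.0912 0.0000 0.0000
69.5592 60.2231 49.6282 37.6047 23.9600 8.4755 0.0000 0.0000 0.0000
73.8026 65.0387 55.0931 43.8065 30.9980 16.4625 0.0000 0.0000 0.0000 0.0000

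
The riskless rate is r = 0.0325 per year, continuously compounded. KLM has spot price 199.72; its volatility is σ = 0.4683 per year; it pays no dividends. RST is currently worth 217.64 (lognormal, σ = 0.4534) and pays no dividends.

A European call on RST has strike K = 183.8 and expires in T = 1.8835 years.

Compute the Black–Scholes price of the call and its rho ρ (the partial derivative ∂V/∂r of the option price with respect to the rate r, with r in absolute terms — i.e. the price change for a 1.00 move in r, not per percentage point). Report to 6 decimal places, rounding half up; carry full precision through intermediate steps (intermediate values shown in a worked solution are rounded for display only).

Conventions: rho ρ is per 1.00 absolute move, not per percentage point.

σ√T = 0.4534·√1.8835 = 0.622249
d₁ = (ln(S/K) + (r+σ²/2)T) / (σ√T) = (ln(217.64/183.8) + (0.0325+0.4534²/2)·1.8835) / 0.622249 = (0.168994 + 0.254811) / 0.622249 = 0.681085
d₂ = d₁ − σ√T = 0.681085 − 0.622249 = 0.058836
e^{−rT} = 0.940622
N(d₁) = 0.752091,  N(d₂) = 0.523459
Call price V = S·N(d₁) − K·e^{−rT}·N(d₂) = 163.685150 − 90.498875 = 73.186275
ρ = K·T·e^{−rT}·N(d₂) = 170.454632

price = 73.186275
ρ = 170.454632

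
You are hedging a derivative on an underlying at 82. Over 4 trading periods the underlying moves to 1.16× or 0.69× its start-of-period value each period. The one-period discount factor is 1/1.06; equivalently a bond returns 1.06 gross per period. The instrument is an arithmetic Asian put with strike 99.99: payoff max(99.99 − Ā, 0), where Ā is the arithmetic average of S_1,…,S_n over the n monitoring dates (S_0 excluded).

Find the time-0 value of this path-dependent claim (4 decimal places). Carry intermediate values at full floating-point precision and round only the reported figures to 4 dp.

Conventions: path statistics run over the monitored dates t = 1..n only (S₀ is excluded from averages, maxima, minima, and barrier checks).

price = 10.5869

With p* = (R−d)/(u−d) = 0.7872, sum probability × payoff across the paths and divide by R^4.
Enumerate all 2^4 = 16 price paths (U = up ×1.16, D = down ×0.69); each path with k up-moves has probability p*^k·(1−p*)^(4−k).
DDDD: Ā=35.2862, payoff=64.7038, prob=0.002049
UDDD: Ā=59.3218, payoff=40.6682, prob=0.007582
DUDD: Ā=49.6868, payoff=50.3032, prob=0.007582
UUDD: Ā=83.5314, payoff=16.4586, prob=0.028055
DDUD: Ā=43.0387, payoff=56.9513, prob=0.007582
UDUD: Ā=72.3548, payoff=27.6352, prob=0.028055
DUUD: Ā=62.7198, payoff=37.2702, prob=0.028055
UUUD: Ā=105.4420, payoff=0.0000, prob=0.103804
DDDU: Ā=38.4514, payoff=61.5386, prob=0.007582
UDDU: Ā=64.6430, payoff=35.3470, prob=0.028055
DUDU: Ā=55.0080, payoff=44.9820, prob=0.028055
UUDU: Ā=92.4772, payoff=7.5128, prob=0.103804
DDUU: Ā=48.3598, payoff=51.6302, prob=0.028055
UDUU: Ā=81.3006, payoff=18.6894, prob=0.103804
DUUU: Ā=71.6656, payoff=28.3244, prob=0.103804
UUUU: Ā=120.4813, payoff=0.0000, prob=0.384074
Price = Σ prob·payoff / R^4 = 13.365714 / 1.262477 = 10.5869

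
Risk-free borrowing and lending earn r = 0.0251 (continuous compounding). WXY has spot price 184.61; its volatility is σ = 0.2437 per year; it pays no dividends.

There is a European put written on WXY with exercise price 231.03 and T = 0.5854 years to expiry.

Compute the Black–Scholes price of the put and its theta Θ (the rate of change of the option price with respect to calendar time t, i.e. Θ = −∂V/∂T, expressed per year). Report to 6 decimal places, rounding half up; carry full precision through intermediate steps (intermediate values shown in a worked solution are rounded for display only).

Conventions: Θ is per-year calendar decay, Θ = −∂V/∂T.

σ√T = 0.2437·√0.5854 = 0.186458
d₁ = (ln(S/K) + (r+σ²/2)T) / (σ√T) = (ln(184.61/231.03) + (0.0251+0.2437²/2)·0.5854) / 0.186458 = (-0.224302 + 0.032077) / 0.186458 = -1.030928
d₂ = d₁ − σ√T = -1.030928 − 0.186458 = -1.217386
e^{−rT} = 0.985414
N(−d₁) = 0.848713,  N(−d₂) = 0.888271
Put price V = K·e^{−rT}·N(−d₂) − S·N(−d₁) = 202.224017 − 156.680858 = 45.543159
φ(d₁) = (1/√(2π))·e^{−d₁²/2} = 0.234489
Θ = −S·φ(d₁)·σ/(2√T) + r·K·e^{−rT}·N(−d₂) = −6.894100 + 5.075823 = -1.818278

price = 45.543159
Θ = -1.818278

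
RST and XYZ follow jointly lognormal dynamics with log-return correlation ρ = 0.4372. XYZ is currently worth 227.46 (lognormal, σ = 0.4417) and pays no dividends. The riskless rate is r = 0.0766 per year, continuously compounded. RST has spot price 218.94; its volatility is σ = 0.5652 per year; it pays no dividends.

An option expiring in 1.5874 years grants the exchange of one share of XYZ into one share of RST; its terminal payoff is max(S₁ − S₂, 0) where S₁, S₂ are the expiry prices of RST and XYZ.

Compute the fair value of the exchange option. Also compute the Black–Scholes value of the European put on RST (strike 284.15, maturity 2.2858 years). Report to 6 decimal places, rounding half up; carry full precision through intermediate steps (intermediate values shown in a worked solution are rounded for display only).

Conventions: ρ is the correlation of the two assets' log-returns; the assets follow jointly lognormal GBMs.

σ_eff = √(σ₁² + σ₂² − 2ρσ₁σ₂) = √(0.5652² + 0.4417² − 2·0.4372·0.5652·0.4417) = 0.544295
d₁ = (ln(S₁/S₂) + (q₂ − q₁ + σ_eff²/2)T) / (σ_eff√T) = (ln(218.94/227.46) + (0.0 − 0.0 + 0.148128)·1.5874) / 0.685768 = 0.287214
d₂ = d₁ − σ_eff√T = 0.287214 − 0.685768 = -0.398554
N(d₁) = 0.613026,  N(d₂) = 0.345111
V = S₁·e^{−q₁T}·N(d₁) − S₂·e^{−q₂T}·N(d₂) = 134.215885 − 78.498920 = 55.716965
[vanilla: RST put K=284.15]
σ√T = 0.5652·√2.2858 = 0.854518
d₁ = (ln(S/K) + (r+σ²/2)T) / (σ√T) = (ln(218.94/284.15) + (0.0766+0.5652²/2)·2.2858) / 0.854518 = (-0.260705 + 0.540193) / 0.854518 = 0.327071
d₂ = d₁ − σ√T = 0.327071 − 0.854518 = -0.527447
e^{−rT} = 0.839380
N(−d₁) = 0.371807,  N(−d₂) = 0.701058
price = K·e^{−rT}·N(−d₂) − S·N(−d₁) = 167.209214 − 81.403422 = 85.805792

exchange price = 55.716965
price(RST put K=284.15) = 85.805792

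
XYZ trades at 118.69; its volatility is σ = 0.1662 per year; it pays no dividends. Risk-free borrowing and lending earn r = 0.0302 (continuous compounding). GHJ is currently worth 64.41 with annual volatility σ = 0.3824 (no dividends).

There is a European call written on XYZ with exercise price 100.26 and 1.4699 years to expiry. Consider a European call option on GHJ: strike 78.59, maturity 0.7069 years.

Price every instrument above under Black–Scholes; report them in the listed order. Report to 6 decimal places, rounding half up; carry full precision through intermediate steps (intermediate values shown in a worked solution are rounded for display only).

price(XYZ call K=100.26) = 24.380693
price(GHJ call K=78.59) = 4.093119

[XYZ call K=100.26]
σ√T = 0.1662·√1.4699 = 0.201500
d₁ = (ln(S/K) + (r+σ²/2)T) / (σ√T) = (ln(118.69/100.26) + (0.0302+0.1662²/2)·1.4699) / 0.201500 = (0.168748 + 0.064692) / 0.201500 = 1.158513
d₂ = d₁ − σ√T = 1.158513 − 0.201500 = 0.957013
e^{−rT} = 0.956580
N(d₁) = 0.876673,  N(d₂) = 0.830720
price = S·N(d₁) − K·e^{−rT}·N(d₂) = 104.052278 − 79.671585 = 24.380693
[GHJ call K=78.59]
σ√T = 0.3824·√0.7069 = 0.321512
d₁ = (ln(S/K) + (r+σ²/2)T) / (σ√T) = (ln(64.41/78.59) + (0.0302+0.3824²/2)·0.7069) / 0.321512 = (-0.198976 + 0.073033) / 0.321512 = -0.391719
d₂ = d₁ − σ√T = -0.391719 − 0.321512 = -0.713231
e^{−rT} = 0.978878
N(d₁) = 0.347633,  N(d₂) = 0.237851
price = S·N(d₁) − K·e^{−rT}·N(d₂) = 22.391036 − 18.297917 = 4.093119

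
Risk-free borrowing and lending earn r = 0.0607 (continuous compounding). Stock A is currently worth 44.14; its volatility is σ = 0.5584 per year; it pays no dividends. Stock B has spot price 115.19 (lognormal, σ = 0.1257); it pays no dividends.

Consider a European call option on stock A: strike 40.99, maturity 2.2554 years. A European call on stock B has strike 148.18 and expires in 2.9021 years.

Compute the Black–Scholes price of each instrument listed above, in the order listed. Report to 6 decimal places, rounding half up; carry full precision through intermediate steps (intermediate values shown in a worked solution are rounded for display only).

[stock A call K=40.99]
σ√T = 0.5584·√2.2554 = 0.838605
d₁ = (ln(S/K) + (r+σ²/2)T) / (σ√T) = (ln(44.14/40.99) + (0.0607+0.5584²/2)·2.2554) / 0.838605 = (0.074038 + 0.488532) / 0.838605 = 0.670840
d₂ = d₁ − σ√T = 0.670840 − 0.838605 = -0.167764
e^{−rT} = 0.872055
N(d₁) = 0.748839,  N(d₂) = 0.433384
price = S·N(d₁) − K·e^{−rT}·N(d₂) = 33.053749 − 15.491558 = 17.562191
[stock B call K=148.18]
σ√T = 0.1257·√2.9021 = 0.214137
d₁ = (ln(S/K) + (r+σ²/2)T) / (σ√T) = (ln(115.19/148.18) + (0.0607+0.1257²/2)·2.9021) / 0.214137 = (-0.251845 + 0.199085) / 0.214137 = -0.246385
d₂ = d₁ − σ√T = -0.246385 − 0.214137 = -0.460522
e^{−rT} = 0.838486
N(d₁) = 0.402692,  N(d₂) = 0.322571
price = S·N(d₁) − K·e^{−rT}·N(d₂) = 46.386119 − 40.078424 = 6.307695

price(stock A call K=40.99) = 17.562191
price(stock B call K=148.18) = 6.307695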